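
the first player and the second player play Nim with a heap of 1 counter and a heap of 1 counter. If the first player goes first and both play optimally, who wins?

the second player wins

Nim-sum: 1 ⊕ 1 = 0.
The nim-sum is 0, so this is a P-position: the player to move is in a losing position under optimal play; the first player is about to move from it and so loses — the second player wins.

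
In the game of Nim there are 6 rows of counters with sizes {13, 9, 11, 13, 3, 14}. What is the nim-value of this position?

15

Bitwise XOR of the heap sizes:
  1101  (13)
  1001  (9)
  1011  (11)
  1101  (13)
  0011  (3)
  1110  (14)
  ----
  1111  (15)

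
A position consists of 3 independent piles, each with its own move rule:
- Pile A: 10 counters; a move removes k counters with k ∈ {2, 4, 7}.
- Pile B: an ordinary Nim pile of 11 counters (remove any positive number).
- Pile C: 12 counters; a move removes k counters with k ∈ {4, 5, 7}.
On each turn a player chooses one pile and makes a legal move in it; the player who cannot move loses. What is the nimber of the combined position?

Grundy values for pile A (subtraction set {2, 4, 7}):
k:     0  1  2  3  4  5  6  7  8  9 10
g(k):  0  0  1  1  2  2  0  3  1  0  2
So g(10) = 2.
Pile B is a plain Nim pile of size 11, so its Grundy value is 11.
For pile C, compute g(0), g(1), … with moves {4, 5, 7}:
k:     0  1  2  3  4  5  6  7  8  9 10 11 12
g(k):  0  0  0  0  1  1  1  1  2  2  2  0  0
So g(12) = 0.
The value of a disjunctive sum is the nim-sum of the parts.
Combined value = 2 XOR 11 XOR 0 = 9.

9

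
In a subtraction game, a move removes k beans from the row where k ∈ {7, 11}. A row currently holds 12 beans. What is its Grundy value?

Grundy values for subtraction set {7, 11}:
k:     0  1  2  3  4  5  6  7  8  9 10 11 12
g(k):  0  0  0  0  0  0  0  1  1  1  1  1  1
So g(12) = 1.

1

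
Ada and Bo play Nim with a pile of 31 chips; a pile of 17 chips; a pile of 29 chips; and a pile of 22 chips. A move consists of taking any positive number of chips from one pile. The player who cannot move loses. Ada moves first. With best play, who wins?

Compute the nim-sum pairwise:
31 ^ 17 = 14
14 ^ 29 = 19
19 ^ 22 = 5
The nim-sum is 5 ≠ 0, so this is an N-position: the player to move can win; Ada has a winning move.

Ada wins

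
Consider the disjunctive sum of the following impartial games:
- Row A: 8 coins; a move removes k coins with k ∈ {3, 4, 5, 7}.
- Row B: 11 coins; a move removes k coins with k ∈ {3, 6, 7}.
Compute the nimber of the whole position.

2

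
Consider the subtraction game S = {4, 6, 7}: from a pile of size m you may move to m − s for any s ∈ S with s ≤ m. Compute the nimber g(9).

Grundy values for subtraction set {4, 6, 7}:
g(0) = mex{} = 0
g(1) = mex{} = 0
g(2) = mex{} = 0
g(3) = mex{} = 0
g(4) = mex{0} = 1
g(5) = mex{0} = 1
g(6) = mex{0} = 1
g(7) = mex{0} = 1
g(8) = mex{0,1} = 2
g(9) = mex{0,1} = 2
So g(9) = 2.

2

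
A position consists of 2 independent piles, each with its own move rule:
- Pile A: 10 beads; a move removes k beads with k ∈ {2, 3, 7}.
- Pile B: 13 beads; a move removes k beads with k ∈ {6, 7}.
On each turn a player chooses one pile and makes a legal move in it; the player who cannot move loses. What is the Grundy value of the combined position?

0

Grundy values for pile A (subtraction set {2, 3, 7}):
k:     0  1  2  3  4  5  6  7  8  9 10
g(k):  0  0  1  1  2  0  0  1  1  2  0
So g(10) = 0.
For pile B, compute g(0), g(1), … with moves {6, 7}:
k:     0  1  2  3  4  5  6  7  8  9 10 11 12 13
g(k):  0  0  0  0  0  0  1  1  1  1  1  1  2  0
So g(13) = 0.
By the Sprague-Grundy theorem, the Grundy value of a sum of independent games is the XOR of the component values.
Combined value = 0 XOR 0 = 0.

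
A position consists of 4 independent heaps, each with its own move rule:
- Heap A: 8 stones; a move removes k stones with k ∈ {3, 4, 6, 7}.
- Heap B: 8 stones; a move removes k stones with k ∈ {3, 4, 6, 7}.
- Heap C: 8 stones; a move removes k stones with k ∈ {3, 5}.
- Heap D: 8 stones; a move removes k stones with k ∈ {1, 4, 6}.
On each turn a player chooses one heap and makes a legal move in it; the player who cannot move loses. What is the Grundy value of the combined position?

1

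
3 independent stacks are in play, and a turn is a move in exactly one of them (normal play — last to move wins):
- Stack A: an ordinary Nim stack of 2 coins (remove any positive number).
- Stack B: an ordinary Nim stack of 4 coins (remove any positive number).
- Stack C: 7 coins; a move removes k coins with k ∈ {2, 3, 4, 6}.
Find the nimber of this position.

5

Stack A is a plain Nim stack of size 2, so its Grundy value is 2.
Stack B is a plain Nim stack of size 4, so its Grundy value is 4.
For stack C, compute g(0), g(1), … with moves {2, 3, 4, 6}:
g(0) = mex{} = 0
g(1) = mex{} = 0
g(2) = mex{0} = 1
g(3) = mex{0} = 1
g(4) = mex{0,1} = 2
g(5) = mex{0,1} = 2
g(6) = mex{0,1,2} = 3
g(7) = mex{0,1,2} = 3
So g(7) = 3.
By the Sprague-Grundy theorem, the Grundy value of a sum of independent games is the XOR of the component values.
Combined value = 2 XOR 4 XOR 3 = 5.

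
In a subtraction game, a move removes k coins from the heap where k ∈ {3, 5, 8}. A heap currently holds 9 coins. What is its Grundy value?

3

Grundy values for subtraction set {3, 5, 8}:
k:     0  1  2  3  4  5  6  7  8  9
g(k):  0  0  0  1  1  1  2  2  2  3
So g(9) = 3.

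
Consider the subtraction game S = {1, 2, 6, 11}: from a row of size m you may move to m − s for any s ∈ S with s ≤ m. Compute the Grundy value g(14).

Grundy values for subtraction set {1, 2, 6, 11}:
g(0) = mex{} = 0
g(1) = mex{0} = 1
g(2) = mex{0,1} = 2
g(3) = mex{1,2} = 0
g(4) = mex{0,2} = 1
g(5) = mex{0,1} = 2
g(6) = mex{0,1,2} = 3
g(7) = mex{1,2,3} = 0
g(8) = mex{0,2,3} = 1
g(9) = mex{0,1} = 2
g(10) = mex{1,2} = 0
g(11) = mex{0,2} = 1
g(12) = mex{0,1,3} = 2
g(13) = mex{0,1,2} = 3
g(14) = mex{0,1,2,3} = 4
So g(14) = 4.

4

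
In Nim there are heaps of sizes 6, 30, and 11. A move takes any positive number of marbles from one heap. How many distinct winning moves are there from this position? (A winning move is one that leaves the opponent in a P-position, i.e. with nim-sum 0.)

Nim-sum: 6 ⊕ 30 ⊕ 11 = 19.
The overall nim-sum is X = 19. A heap of size p has a winning move iff p XOR X < p (reduce it to p XOR X).
  6: 6 XOR 19 = 21 ≥ 6 — no move.
  30: 30 XOR 19 = 13 < 30 — winning move (to 13).
  11: 11 XOR 19 = 24 ≥ 11 — no move.
That gives 1 winning move.

1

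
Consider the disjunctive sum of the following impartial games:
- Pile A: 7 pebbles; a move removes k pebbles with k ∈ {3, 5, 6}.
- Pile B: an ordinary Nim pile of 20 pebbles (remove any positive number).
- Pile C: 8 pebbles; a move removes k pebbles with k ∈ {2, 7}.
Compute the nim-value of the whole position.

20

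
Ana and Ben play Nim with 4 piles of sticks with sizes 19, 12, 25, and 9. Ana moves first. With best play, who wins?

Ana wins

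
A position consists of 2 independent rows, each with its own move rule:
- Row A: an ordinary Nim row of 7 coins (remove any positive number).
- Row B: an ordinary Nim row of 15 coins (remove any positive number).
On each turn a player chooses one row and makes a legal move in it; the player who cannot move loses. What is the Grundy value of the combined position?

8

Row A is a plain Nim row of size 7, so its Grundy value is 7.
Row B is a plain Nim row of size 15, so its Grundy value is 15.
The value of a disjunctive sum is the nim-sum of the parts.
Combined value = 7 XOR 15 = 8.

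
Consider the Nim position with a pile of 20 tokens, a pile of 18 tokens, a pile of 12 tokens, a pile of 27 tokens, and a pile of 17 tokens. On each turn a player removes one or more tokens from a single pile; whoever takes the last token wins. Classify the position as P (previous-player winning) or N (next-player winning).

Nim-sum: 20 XOR 18 XOR 12 XOR 27 XOR 17 = 0.
The nim-sum is 0, so this is a P-position: the player to move is in a losing position under optimal play.

P-position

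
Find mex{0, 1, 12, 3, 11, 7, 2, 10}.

The values 0, 1, 2, 3 are all present; 4 is the first non-negative integer missing from the set.

4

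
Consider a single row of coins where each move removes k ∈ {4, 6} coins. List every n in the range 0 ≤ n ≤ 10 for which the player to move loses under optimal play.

0, 1, 2, 3, 10

Grundy values for subtraction set {4, 6}:
k:     0  1  2  3  4  5  6  7  8  9 10
g(k):  0  0  0  0  1  1  1  1  2  2  0
The P-positions (g = 0) in 0..10 are 0, 1, 2, 3, 10.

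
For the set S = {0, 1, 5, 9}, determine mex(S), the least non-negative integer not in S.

The values 0, 1 are all present; 2 is the first non-negative integer missing from the set.

2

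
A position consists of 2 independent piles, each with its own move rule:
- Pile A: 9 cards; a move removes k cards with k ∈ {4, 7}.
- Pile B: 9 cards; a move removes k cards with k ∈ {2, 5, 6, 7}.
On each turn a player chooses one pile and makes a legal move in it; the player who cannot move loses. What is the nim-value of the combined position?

0

For pile A, compute g(0), g(1), … with moves {4, 7}:
g(0) = mex{} = 0
g(1) = mex{} = 0
g(2) = mex{} = 0
g(3) = mex{} = 0
g(4) = mex{0} = 1
g(5) = mex{0} = 1
g(6) = mex{0} = 1
g(7) = mex{0} = 1
g(8) = mex{0,1} = 2
g(9) = mex{0,1} = 2
So g(9) = 2.
Build the Grundy sequence for pile B with g(k) = mex{g(k−s) : s ∈ {2, 5, 6, 7}, s ≤ k}:
g(0) = mex{} = 0
g(1) = mex{} = 0
g(2) = mex{0} = 1
g(3) = mex{0} = 1
g(4) = mex{1} = 0
g(5) = mex{0,1} = 2
g(6) = mex{0} = 1
g(7) = mex{0,1,2} = 3
g(8) = mex{0,1} = 2
g(9) = mex{0,1,3} = 2
So g(9) = 2.
The value of a disjunctive sum is the nim-sum of the parts.
Combined value = 2 XOR 2 = 0.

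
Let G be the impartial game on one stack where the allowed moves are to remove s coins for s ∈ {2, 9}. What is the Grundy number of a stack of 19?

0

Grundy values for subtraction set {2, 9}:
k:     0  1  2  3  4  5  6  7  8  9 10 11 12 13 14 15 16 17 18 19
g(k):  0  0  1  1  0  0  1  1  0  2  1  0  0  1  1  0  0  1  1  0
So g(19) = 0.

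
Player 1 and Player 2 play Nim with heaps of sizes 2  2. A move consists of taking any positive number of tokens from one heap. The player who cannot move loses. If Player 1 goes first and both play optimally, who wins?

Nim-sum: 2 XOR 2 = 0.
The nim-sum is 0, so this is a P-position: the player to move is in a losing position under optimal play; Player 1 is about to move from it and so loses — Player 2 wins.

Player 2 wins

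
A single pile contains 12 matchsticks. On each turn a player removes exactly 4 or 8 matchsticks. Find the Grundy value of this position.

Compute g(0), g(1), … for moves {4, 8}:
k:     0  1  2  3  4  5  6  7  8  9 10 11 12
g(k):  0  0  0  0  1  1  1  1  2  2  2  2  0
So g(12) = 0.

0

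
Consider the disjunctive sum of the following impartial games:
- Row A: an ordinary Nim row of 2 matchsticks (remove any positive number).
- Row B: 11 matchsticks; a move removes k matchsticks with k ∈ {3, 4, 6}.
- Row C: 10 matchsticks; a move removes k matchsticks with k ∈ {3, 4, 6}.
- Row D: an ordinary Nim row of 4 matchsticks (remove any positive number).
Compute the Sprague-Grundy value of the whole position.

6

Row A is a plain Nim row of size 2, so its Grundy value is 2.
Build the Grundy sequence for row B with g(k) = mex{g(k−s) : s ∈ {3, 4, 6}, s ≤ k}:
g(0) = mex{} = 0
g(1) = mex{} = 0
g(2) = mex{} = 0
g(3) = mex{0} = 1
g(4) = mex{0} = 1
g(5) = mex{0} = 1
g(6) = mex{0,1} = 2
g(7) = mex{0,1} = 2
g(8) = mex{0,1} = 2
g(9) = mex{1,2} = 0
g(10) = mex{1,2} = 0
g(11) = mex{1,2} = 0
So g(11) = 0.
Build the Grundy sequence for row C with g(k) = mex{g(k−s) : s ∈ {3, 4, 6}, s ≤ k}:
k:     0  1  2  3  4  5  6  7  8  9 10
g(k):  0  0  0  1  1  1  2  2  2  0  0
So g(10) = 0.
Row D is a plain Nim row of size 4, so its Grundy value is 4.
The value of a disjunctive sum is the nim-sum of the parts.
Combined value = 2 ⊕ 0 ⊕ 0 ⊕ 4 = 6.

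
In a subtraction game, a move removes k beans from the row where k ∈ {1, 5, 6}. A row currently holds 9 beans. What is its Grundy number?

3

Build the Grundy sequence with g(k) = mex{g(k−s) : s ∈ {1, 5, 6}, s ≤ k}:
k:     0  1  2  3  4  5  6  7  8  9
g(k):  0  1  0  1  0  1  2  3  2  3
So g(9) = 3.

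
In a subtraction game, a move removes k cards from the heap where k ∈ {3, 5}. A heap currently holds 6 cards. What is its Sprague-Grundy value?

Compute g(0), g(1), … for moves {3, 5}:
g(0) = mex{} = 0
g(1) = mex{} = 0
g(2) = mex{} = 0
g(3) = mex{0} = 1
g(4) = mex{0} = 1
g(5) = mex{0} = 1
g(6) = mex{0,1} = 2
So g(6) = 2.

2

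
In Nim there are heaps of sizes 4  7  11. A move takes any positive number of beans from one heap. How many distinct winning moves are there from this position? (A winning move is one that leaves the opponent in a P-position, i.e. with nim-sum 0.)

1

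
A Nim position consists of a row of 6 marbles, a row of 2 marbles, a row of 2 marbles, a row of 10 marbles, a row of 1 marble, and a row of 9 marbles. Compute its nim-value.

4

Compute the nim-sum pairwise:
6 ⊕ 2 = 4
4 ⊕ 2 = 6
6 ⊕ 10 = 12
12 ⊕ 1 = 13
13 ⊕ 9 = 4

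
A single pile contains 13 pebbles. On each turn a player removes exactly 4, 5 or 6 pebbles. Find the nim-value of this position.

0

Compute g(0), g(1), … for moves {4, 5, 6}:
g(0) = mex{} = 0
g(1) = mex{} = 0
g(2) = mex{} = 0
g(3) = mex{} = 0
g(4) = mex{0} = 1
g(5) = mex{0} = 1
g(6) = mex{0} = 1
g(7) = mex{0} = 1
g(8) = mex{0,1} = 2
g(9) = mex{0,1} = 2
g(10) = mex{1} = 0
g(11) = mex{1} = 0
g(12) = mex{1,2} = 0
g(13) = mex{1,2} = 0
So g(13) = 0.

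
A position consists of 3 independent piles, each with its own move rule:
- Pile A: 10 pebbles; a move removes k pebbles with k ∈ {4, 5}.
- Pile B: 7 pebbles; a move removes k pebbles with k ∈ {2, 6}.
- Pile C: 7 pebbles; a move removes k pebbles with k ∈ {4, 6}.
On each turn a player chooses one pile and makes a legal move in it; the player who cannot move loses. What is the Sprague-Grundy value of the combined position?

0

Grundy values for pile A (subtraction set {4, 5}):
g(0) = mex{} = 0
g(1) = mex{} = 0
g(2) = mex{} = 0
g(3) = mex{} = 0
g(4) = mex{0} = 1
g(5) = mex{0} = 1
g(6) = mex{0} = 1
g(7) = mex{0} = 1
g(8) = mex{0,1} = 2
g(9) = mex{1} = 0
g(10) = mex{1} = 0
So g(10) = 0.
Build the Grundy sequence for pile B with g(k) = mex{g(k−s) : s ∈ {2, 6}, s ≤ k}:
g(0) = mex{} = 0
g(1) = mex{} = 0
g(2) = mex{0} = 1
g(3) = mex{0} = 1
g(4) = mex{1} = 0
g(5) = mex{1} = 0
g(6) = mex{0} = 1
g(7) = mex{0} = 1
So g(7) = 1.
Build the Grundy sequence for pile C with g(k) = mex{g(k−s) : s ∈ {4, 6}, s ≤ k}:
k:     0  1  2  3  4  5  6  7
g(k):  0  0  0  0  1  1  1  1
So g(7) = 1.
By the Sprague-Grundy theorem, the Grundy value of a sum of independent games is the XOR of the component values.
Combined value = 0 XOR 1 XOR 1 = 0.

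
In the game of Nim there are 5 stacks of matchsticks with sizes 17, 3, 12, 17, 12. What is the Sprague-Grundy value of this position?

3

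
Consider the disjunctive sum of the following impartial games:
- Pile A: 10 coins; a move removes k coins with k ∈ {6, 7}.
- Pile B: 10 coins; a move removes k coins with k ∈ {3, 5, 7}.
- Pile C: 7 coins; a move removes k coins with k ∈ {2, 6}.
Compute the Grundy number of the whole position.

For pile A, compute g(0), g(1), … with moves {6, 7}:
g(0) = mex{} = 0
g(1) = mex{} = 0
g(2) = mex{} = 0
g(3) = mex{} = 0
g(4) = mex{} = 0
g(5) = mex{} = 0
g(6) = mex{0} = 1
g(7) = mex{0} = 1
g(8) = mex{0} = 1
g(9) = mex{0} = 1
g(10) = mex{0} = 1
So g(10) = 1.
For pile B, compute g(0), g(1), … with moves {3, 5, 7}:
k:     0  1  2  3  4  5  6  7  8  9 10
g(k):  0  0  0  1  1  1  2  2  2  3  0
So g(10) = 0.
For pile C, compute g(0), g(1), … with moves {2, 6}:
g(0) = mex{} = 0
g(1) = mex{} = 0
g(2) = mex{0} = 1
g(3) = mex{0} = 1
g(4) = mex{1} = 0
g(5) = mex{1} = 0
g(6) = mex{0} = 1
g(7) = mex{0} = 1
So g(7) = 1.
By the Sprague-Grundy theorem, the Grundy value of a sum of independent games is the XOR of the component values.
Combined value = 1 XOR 0 XOR 1 = 0.

0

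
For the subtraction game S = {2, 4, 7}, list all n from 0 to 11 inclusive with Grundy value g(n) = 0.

0, 1, 6, 9

Build the Grundy sequence with g(k) = mex{g(k−s) : s ∈ {2, 4, 7}, s ≤ k}:
g(0) = mex{} = 0
g(1) = mex{} = 0
g(2) = mex{0} = 1
g(3) = mex{0} = 1
g(4) = mex{0,1} = 2
g(5) = mex{0,1} = 2
g(6) = mex{1,2} = 0
g(7) = mex{0,1,2} = 3
g(8) = mex{0,2} = 1
g(9) = mex{1,2,3} = 0
g(10) = mex{0,1} = 2
g(11) = mex{0,2,3} = 1
The P-positions (g = 0) in 0..11 are 0, 1, 6, 9.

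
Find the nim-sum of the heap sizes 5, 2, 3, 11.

In binary:
  0101  (5)
  0010  (2)
  0011  (3)
  1011  (11)
  ----
  1111  (15)

15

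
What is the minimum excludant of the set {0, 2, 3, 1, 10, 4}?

5

The values 0, 1, 2, 3, 4 are all present; 5 is the first non-negative integer missing from the set.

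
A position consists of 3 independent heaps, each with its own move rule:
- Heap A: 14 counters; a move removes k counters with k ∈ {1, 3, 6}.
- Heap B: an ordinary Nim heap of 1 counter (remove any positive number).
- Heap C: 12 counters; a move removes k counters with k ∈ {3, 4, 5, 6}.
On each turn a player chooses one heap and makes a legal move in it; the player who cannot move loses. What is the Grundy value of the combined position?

1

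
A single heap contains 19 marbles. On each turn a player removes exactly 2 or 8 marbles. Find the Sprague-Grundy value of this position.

Grundy values for subtraction set {2, 8}:
k:     0  1  2  3  4  5  6  7  8  9 10 11 12 13 14 15 16 17 18 19
g(k):  0  0  1  1  0  0  1  1  2  2  0  0  1  1  0  0  1  1  2  2
So g(19) = 2.

2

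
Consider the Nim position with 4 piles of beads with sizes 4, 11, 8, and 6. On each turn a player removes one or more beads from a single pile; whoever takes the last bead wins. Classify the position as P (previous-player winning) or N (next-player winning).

N-position

In binary:
  0100  (4)
  1011  (11)
  1000  (8)
  0110  (6)
  ----
  0001  (1)
The nim-sum is 1 ≠ 0, so this is an N-position: the player to move can win.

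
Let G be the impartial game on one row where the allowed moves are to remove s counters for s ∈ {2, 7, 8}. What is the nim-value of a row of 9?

Build the Grundy sequence with g(k) = mex{g(k−s) : s ∈ {2, 7, 8}, s ≤ k}:
k:     0  1  2  3  4  5  6  7  8  9
g(k):  0  0  1  1  0  0  1  1  2  2
So g(9) = 2.

2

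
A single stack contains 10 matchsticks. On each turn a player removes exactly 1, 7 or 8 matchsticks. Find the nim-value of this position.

Compute g(0), g(1), … for moves {1, 7, 8}:
k:     0  1  2  3  4  5  6  7  8  9 10
g(k):  0  1  0  1  0  1  0  1  2  3  2
So g(10) = 2.

2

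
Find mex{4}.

0

0 is not in the set, so the mex is 0.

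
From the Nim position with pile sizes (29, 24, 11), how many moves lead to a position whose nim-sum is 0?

Bitwise XOR of the heap sizes:
  11101  (29)
  11000  (24)
  01011  (11)
  -----
  01110  (14)
The overall nim-sum is X = 14. A pile of size p has a winning move iff p XOR X < p (reduce it to p XOR X).
  29: 29 XOR 14 = 19 < 29 — winning move (to 19).
  24: 24 XOR 14 = 22 < 24 — winning move (to 22).
  11: 11 XOR 14 = 5 < 11 — winning move (to 5).
That gives 3 winning moves.

3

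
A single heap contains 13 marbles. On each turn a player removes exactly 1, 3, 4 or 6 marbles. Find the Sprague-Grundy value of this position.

Grundy values for subtraction set {1, 3, 4, 6}:
k:     0  1  2  3  4  5  6  7  8  9 10 11 12 13
g(k):  0  1  0  1  2  3  2  0  1  0  1  2  3  2
So g(13) = 2.

2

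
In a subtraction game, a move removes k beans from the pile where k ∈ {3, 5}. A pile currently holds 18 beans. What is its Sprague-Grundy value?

0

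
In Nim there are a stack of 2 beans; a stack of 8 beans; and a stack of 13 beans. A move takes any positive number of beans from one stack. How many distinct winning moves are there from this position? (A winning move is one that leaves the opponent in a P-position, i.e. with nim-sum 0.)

1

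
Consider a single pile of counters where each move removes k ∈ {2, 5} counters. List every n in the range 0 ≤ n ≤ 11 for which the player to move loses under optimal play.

0, 1, 4, 7, 8, 11

Build the Grundy sequence with g(k) = mex{g(k−s) : s ∈ {2, 5}, s ≤ k}:
k:     0  1  2  3  4  5  6  7  8  9 10 11
g(k):  0  0  1  1  0  2  1  0  0  1  1  0
The P-positions (g = 0) in 0..11 are 0, 1, 4, 7, 8, 11.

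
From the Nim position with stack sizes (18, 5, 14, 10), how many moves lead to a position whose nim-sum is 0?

Nim-sum: 18 ⊕ 5 ⊕ 14 ⊕ 10 = 19.
The overall nim-sum is X = 19. A stack of size p has a winning move iff p XOR X < p (reduce it to p XOR X).
  18: 18 XOR 19 = 1 < 18 — winning move (to 1).
  5: 5 XOR 19 = 22 ≥ 5 — no move.
  14: 14 XOR 19 = 29 ≥ 14 — no move.
  10: 10 XOR 19 = 25 ≥ 10 — no move.
That gives 1 winning move.

1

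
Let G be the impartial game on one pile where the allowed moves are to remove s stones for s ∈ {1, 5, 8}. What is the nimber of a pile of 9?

3

Grundy values for subtraction set {1, 5, 8}:
g(0) = mex{} = 0
g(1) = mex{0} = 1
g(2) = mex{1} = 0
g(3) = mex{0} = 1
g(4) = mex{1} = 0
g(5) = mex{0} = 1
g(6) = mex{1} = 0
g(7) = mex{0} = 1
g(8) = mex{0,1} = 2
g(9) = mex{0,1,2} = 3
So g(9) = 3.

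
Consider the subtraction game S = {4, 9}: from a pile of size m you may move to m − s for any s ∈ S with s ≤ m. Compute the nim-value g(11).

Compute g(0), g(1), … for moves {4, 9}:
k:     0  1  2  3  4  5  6  7  8  9 10 11
g(k):  0  0  0  0  1  1  1  1  0  2  2  2
So g(11) = 2.

2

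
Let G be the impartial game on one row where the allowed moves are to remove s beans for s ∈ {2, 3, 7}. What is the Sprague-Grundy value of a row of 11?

Build the Grundy sequence with g(k) = mex{g(k−s) : s ∈ {2, 3, 7}, s ≤ k}:
k:     0  1  2  3  4  5  6  7  8  9 10 11
g(k):  0  0  1  1  2  0  0  1  1  2  0  0
So g(11) = 0.

0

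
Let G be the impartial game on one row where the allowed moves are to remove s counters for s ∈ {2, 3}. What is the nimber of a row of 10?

0

Compute g(0), g(1), … for moves {2, 3}:
g(0) = mex{} = 0
g(1) = mex{} = 0
g(2) = mex{0} = 1
g(3) = mex{0} = 1
g(4) = mex{0,1} = 2
g(5) = mex{1} = 0
g(6) = mex{1,2} = 0
g(7) = mex{0,2} = 1
g(8) = mex{0} = 1
g(9) = mex{0,1} = 2
g(10) = mex{1} = 0
So g(10) = 0.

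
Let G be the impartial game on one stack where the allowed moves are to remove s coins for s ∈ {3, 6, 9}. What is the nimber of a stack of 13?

Compute g(0), g(1), … for moves {3, 6, 9}:
g(0) = mex{} = 0
g(1) = mex{} = 0
g(2) = mex{} = 0
g(3) = mex{0} = 1
g(4) = mex{0} = 1
g(5) = mex{0} = 1
g(6) = mex{0,1} = 2
g(7) = mex{0,1} = 2
g(8) = mex{0,1} = 2
g(9) = mex{0,1,2} = 3
g(10) = mex{0,1,2} = 3
g(11) = mex{0,1,2} = 3
g(12) = mex{1,2,3} = 0
g(13) = mex{1,2,3} = 0
So g(13) = 0.

0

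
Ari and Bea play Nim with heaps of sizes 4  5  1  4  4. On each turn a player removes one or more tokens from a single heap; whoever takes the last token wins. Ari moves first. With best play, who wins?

Bea wins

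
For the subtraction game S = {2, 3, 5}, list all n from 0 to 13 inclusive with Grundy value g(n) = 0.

Build the Grundy sequence with g(k) = mex{g(k−s) : s ∈ {2, 3, 5}, s ≤ k}:
k:     0  1  2  3  4  5  6  7  8  9 10 11 12 13
g(k):  0  0  1  1  2  2  3  0  0  1  1  2  2  3
The P-positions (g = 0) in 0..13 are 0, 1, 7, 8.

0, 1, 7, 8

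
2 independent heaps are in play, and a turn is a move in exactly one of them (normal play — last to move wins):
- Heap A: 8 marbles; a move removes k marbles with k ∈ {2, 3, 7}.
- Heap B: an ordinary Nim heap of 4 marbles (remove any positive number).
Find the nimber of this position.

Build the Grundy sequence for heap A with g(k) = mex{g(k−s) : s ∈ {2, 3, 7}, s ≤ k}:
g(0) = mex{} = 0
g(1) = mex{} = 0
g(2) = mex{0} = 1
g(3) = mex{0} = 1
g(4) = mex{0,1} = 2
g(5) = mex{1} = 0
g(6) = mex{1,2} = 0
g(7) = mex{0,2} = 1
g(8) = mex{0} = 1
So g(8) = 1.
Heap B is a plain Nim heap of size 4, so its Grundy value is 4.
The value of a disjunctive sum is the nim-sum of the parts.
Combined value = 1 ⊕ 4 = 5.

5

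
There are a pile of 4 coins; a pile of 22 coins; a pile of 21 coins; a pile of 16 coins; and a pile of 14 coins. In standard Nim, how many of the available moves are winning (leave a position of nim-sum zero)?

Compute the nim-sum pairwise:
4 ⊕ 22 = 18
18 ⊕ 21 = 7
7 ⊕ 16 = 23
23 ⊕ 14 = 25
The overall nim-sum is X = 25. A pile of size p has a winning move iff p XOR X < p (reduce it to p XOR X).
  4: 4 XOR 25 = 29 ≥ 4 — no move.
  22: 22 XOR 25 = 15 < 22 — winning move (to 15).
  21: 21 XOR 25 = 12 < 21 — winning move (to 12).
  16: 16 XOR 25 = 9 < 16 — winning move (to 9).
  14: 14 XOR 25 = 23 ≥ 14 — no move.
That gives 3 winning moves.

3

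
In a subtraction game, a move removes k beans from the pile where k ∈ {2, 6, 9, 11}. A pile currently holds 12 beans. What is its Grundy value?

Grundy values for subtraction set {2, 6, 9, 11}:
g(0) = mex{} = 0
g(1) = mex{} = 0
g(2) = mex{0} = 1
g(3) = mex{0} = 1
g(4) = mex{1} = 0
g(5) = mex{1} = 0
g(6) = mex{0} = 1
g(7) = mex{0} = 1
g(8) = mex{1} = 0
g(9) = mex{0,1} = 2
g(10) = mex{0} = 1
g(11) = mex{0,1,2} = 3
g(12) = mex{0,1} = 2
So g(12) = 2.

2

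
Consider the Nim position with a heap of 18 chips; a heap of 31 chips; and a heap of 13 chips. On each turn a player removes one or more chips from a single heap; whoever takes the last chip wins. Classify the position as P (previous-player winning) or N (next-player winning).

P-position

Compute the nim-sum pairwise:
18 ^ 31 = 13
13 ^ 13 = 0
The nim-sum is 0, so this is a P-position: the player to move is in a losing position under optimal play.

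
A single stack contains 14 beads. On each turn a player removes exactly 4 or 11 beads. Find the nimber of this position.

Compute g(0), g(1), … for moves {4, 11}:
k:     0  1  2  3  4  5  6  7  8  9 10 11 12 13 14
g(k):  0  0  0  0  1  1  1  1  0  0  0  2  1  1  1
So g(14) = 1.

1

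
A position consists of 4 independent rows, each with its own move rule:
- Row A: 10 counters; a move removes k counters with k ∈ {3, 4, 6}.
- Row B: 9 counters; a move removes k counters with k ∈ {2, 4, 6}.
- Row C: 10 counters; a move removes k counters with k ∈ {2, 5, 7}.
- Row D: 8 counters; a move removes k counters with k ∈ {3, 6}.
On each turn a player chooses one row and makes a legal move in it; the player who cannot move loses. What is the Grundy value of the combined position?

For row A, compute g(0), g(1), … with moves {3, 4, 6}:
k:     0  1  2  3  4  5  6  7  8  9 10
g(k):  0  0  0  1  1  1  2  2  2  0  0
So g(10) = 0.
Build the Grundy sequence for row B with g(k) = mex{g(k−s) : s ∈ {2, 4, 6}, s ≤ k}:
g(0) = mex{} = 0
g(1) = mex{} = 0
g(2) = mex{0} = 1
g(3) = mex{0} = 1
g(4) = mex{0,1} = 2
g(5) = mex{0,1} = 2
g(6) = mex{0,1,2} = 3
g(7) = mex{0,1,2} = 3
g(8) = mex{1,2,3} = 0
g(9) = mex{1,2,3} = 0
So g(9) = 0.
Grundy values for row C (subtraction set {2, 5, 7}):
k:     0  1  2  3  4  5  6  7  8  9 10
g(k):  0  0  1  1  0  2  1  3  2  2  0
So g(10) = 0.
Grundy values for row D (subtraction set {3, 6}):
g(0) = mex{} = 0
g(1) = mex{} = 0
g(2) = mex{} = 0
g(3) = mex{0} = 1
g(4) = mex{0} = 1
g(5) = mex{0} = 1
g(6) = mex{0,1} = 2
g(7) = mex{0,1} = 2
g(8) = mex{0,1} = 2
So g(8) = 2.
The value of a disjunctive sum is the nim-sum of the parts.
Combined value = 0 ⊕ 0 ⊕ 0 ⊕ 2 = 2.

2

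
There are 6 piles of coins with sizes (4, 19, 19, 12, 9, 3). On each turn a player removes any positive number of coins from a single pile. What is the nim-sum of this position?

2

Nim-sum: 4 XOR 19 XOR 19 XOR 12 XOR 9 XOR 3 = 2.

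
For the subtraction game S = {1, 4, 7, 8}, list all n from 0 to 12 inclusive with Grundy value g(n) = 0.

0, 2, 5, 11

Compute g(0), g(1), … for moves {1, 4, 7, 8}:
k:     0  1  2  3  4  5  6  7  8  9 10 11 12
g(k):  0  1  0  1  2  0  1  2  3  2  3  0  1
The P-positions (g = 0) in 0..12 are 0, 2, 5, 11.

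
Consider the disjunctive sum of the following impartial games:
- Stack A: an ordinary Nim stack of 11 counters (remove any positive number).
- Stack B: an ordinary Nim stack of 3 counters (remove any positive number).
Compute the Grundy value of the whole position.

8

Stack A is a plain Nim stack of size 11, so its Grundy value is 11.
Stack B is a plain Nim stack of size 3, so its Grundy value is 3.
The value of a disjunctive sum is the nim-sum of the parts.
Combined value = 11 ⊕ 3 = 8.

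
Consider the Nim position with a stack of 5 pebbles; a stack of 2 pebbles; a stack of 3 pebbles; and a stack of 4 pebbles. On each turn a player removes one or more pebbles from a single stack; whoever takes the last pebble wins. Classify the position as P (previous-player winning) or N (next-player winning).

P-position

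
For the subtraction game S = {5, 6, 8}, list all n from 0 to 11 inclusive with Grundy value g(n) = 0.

0, 1, 2, 3, 4

Compute g(0), g(1), … for moves {5, 6, 8}:
g(0) = mex{} = 0
g(1) = mex{} = 0
g(2) = mex{} = 0
g(3) = mex{} = 0
g(4) = mex{} = 0
g(5) = mex{0} = 1
g(6) = mex{0} = 1
g(7) = mex{0} = 1
g(8) = mex{0} = 1
g(9) = mex{0} = 1
g(10) = mex{0,1} = 2
g(11) = mex{0,1} = 2
The P-positions (g = 0) in 0..11 are 0, 1, 2, 3, 4.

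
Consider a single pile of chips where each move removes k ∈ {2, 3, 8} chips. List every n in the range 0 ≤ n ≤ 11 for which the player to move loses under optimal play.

0, 1, 5, 6, 10, 11

Build the Grundy sequence with g(k) = mex{g(k−s) : s ∈ {2, 3, 8}, s ≤ k}:
k:     0  1  2  3  4  5  6  7  8  9 10 11
g(k):  0  0  1  1  2  0  0  1  1  2  0  0
The P-positions (g = 0) in 0..11 are 0, 1, 5, 6, 10, 11.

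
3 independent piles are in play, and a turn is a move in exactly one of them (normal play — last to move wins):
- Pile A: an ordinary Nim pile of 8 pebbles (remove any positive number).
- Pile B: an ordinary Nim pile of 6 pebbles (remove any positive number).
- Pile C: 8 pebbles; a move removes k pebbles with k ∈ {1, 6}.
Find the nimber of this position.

Pile A is a plain Nim pile of size 8, so its Grundy value is 8.
Pile B is a plain Nim pile of size 6, so its Grundy value is 6.
For pile C, compute g(0), g(1), … with moves {1, 6}:
k:     0  1  2  3  4  5  6  7  8
g(k):  0  1  0  1  0  1  2  0  1
So g(8) = 1.
By the Sprague-Grundy theorem, the Grundy value of a sum of independent games is the XOR of the component values.
Combined value = 8 XOR 6 XOR 1 = 15.

15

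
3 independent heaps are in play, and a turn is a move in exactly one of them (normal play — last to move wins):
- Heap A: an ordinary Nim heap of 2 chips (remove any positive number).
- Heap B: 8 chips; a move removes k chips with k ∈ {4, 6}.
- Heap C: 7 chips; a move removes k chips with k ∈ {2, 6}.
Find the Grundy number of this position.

1

Heap A is a plain Nim heap of size 2, so its Grundy value is 2.
For heap B, compute g(0), g(1), … with moves {4, 6}:
g(0) = mex{} = 0
g(1) = mex{} = 0
g(2) = mex{} = 0
g(3) = mex{} = 0
g(4) = mex{0} = 1
g(5) = mex{0} = 1
g(6) = mex{0} = 1
g(7) = mex{0} = 1
g(8) = mex{0,1} = 2
So g(8) = 2.
For heap C, compute g(0), g(1), … with moves {2, 6}:
k:     0  1  2  3  4  5  6  7
g(k):  0  0  1  1  0  0  1  1
So g(7) = 1.
The value of a disjunctive sum is the nim-sum of the parts.
Combined value = 2 XOR 2 XOR 1 = 1.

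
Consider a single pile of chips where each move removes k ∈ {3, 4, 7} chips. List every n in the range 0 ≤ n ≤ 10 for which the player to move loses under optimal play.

0, 1, 2, 10

Grundy values for subtraction set {3, 4, 7}:
k:     0  1  2  3  4  5  6  7  8  9 10
g(k):  0  0  0  1  1  1  2  2  2  3  0
The P-positions (g = 0) in 0..10 are 0, 1, 2, 10.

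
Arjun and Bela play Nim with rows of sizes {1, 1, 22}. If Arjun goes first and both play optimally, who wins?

Arjun wins

In binary:
  00001  (1)
  00001  (1)
  10110  (22)
  -----
  10110  (22)
The nim-sum is 22 ≠ 0, so this is an N-position: the player to move can win; Arjun has a winning move.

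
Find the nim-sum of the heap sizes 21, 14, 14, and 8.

Write each in binary and XOR column by column:
  10101  (21)
  01110  (14)
  01110  (14)
  01000  (8)
  -----
  11101  (29)

29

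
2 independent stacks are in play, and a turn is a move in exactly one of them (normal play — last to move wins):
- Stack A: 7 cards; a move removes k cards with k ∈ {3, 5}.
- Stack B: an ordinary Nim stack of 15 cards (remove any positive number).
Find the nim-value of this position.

13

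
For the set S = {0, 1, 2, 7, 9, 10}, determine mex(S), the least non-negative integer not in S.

The values 0, 1, 2 are all present; 3 is the first non-negative integer missing from the set.

3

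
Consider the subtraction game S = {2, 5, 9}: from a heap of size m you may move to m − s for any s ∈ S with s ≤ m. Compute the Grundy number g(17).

Grundy values for subtraction set {2, 5, 9}:
k:     0  1  2  3  4  5  6  7  8  9 10 11 12 13 14 15 16 17
g(k):  0  0  1  1  0  2  1  0  0  1  1  0  2  1  0  0  1  1
So g(17) = 1.

1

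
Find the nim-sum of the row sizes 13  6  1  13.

Compute the nim-sum pairwise:
13 XOR 6 = 11
11 XOR 1 = 10
10 XOR 13 = 7

7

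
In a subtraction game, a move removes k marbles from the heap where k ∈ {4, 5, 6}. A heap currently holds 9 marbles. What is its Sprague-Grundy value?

2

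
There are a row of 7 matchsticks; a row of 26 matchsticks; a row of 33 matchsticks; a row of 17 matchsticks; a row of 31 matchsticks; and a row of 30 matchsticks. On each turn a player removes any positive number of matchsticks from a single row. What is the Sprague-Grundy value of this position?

44

Compute the nim-sum pairwise:
7 XOR 26 = 29
29 XOR 33 = 60
60 XOR 17 = 45
45 XOR 31 = 50
50 XOR 30 = 44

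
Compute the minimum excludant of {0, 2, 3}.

0 is in the set but 1 is not, so the mex is 1.

1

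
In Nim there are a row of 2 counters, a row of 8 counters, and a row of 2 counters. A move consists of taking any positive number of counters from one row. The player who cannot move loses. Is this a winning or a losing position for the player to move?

Winning position

Compute the nim-sum pairwise:
2 XOR 8 = 10
10 XOR 2 = 8
The nim-sum is 8 ≠ 0, so this is an N-position: the player to move can win.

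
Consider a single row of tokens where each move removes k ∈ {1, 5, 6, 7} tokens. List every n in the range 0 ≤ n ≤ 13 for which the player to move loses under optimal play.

0, 2, 4, 12

Build the Grundy sequence with g(k) = mex{g(k−s) : s ∈ {1, 5, 6, 7}, s ≤ k}:
g(0) = mex{} = 0
g(1) = mex{0} = 1
g(2) = mex{1} = 0
g(3) = mex{0} = 1
g(4) = mex{1} = 0
g(5) = mex{0} = 1
g(6) = mex{0,1} = 2
g(7) = mex{0,1,2} = 3
g(8) = mex{0,1,3} = 2
g(9) = mex{0,1,2} = 3
g(10) = mex{0,1,3} = 2
g(11) = mex{0,1,2} = 3
g(12) = mex{1,2,3} = 0
g(13) = mex{0,2,3} = 1
The P-positions (g = 0) in 0..13 are 0, 2, 4, 12.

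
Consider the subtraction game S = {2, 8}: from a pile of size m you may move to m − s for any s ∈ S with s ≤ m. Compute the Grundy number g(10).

0

Grundy values for subtraction set {2, 8}:
g(0) = mex{} = 0
g(1) = mex{} = 0
g(2) = mex{0} = 1
g(3) = mex{0} = 1
g(4) = mex{1} = 0
g(5) = mex{1} = 0
g(6) = mex{0} = 1
g(7) = mex{0} = 1
g(8) = mex{0,1} = 2
g(9) = mex{0,1} = 2
g(10) = mex{1,2} = 0
So g(10) = 0.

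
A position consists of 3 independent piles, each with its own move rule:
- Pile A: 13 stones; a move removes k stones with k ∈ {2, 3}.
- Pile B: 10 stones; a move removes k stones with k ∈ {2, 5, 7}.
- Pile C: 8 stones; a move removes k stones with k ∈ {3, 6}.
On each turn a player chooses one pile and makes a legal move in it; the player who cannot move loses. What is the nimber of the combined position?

Grundy values for pile A (subtraction set {2, 3}):
g(0) = mex{} = 0
g(1) = mex{} = 0
g(2) = mex{0} = 1
g(3) = mex{0} = 1
g(4) = mex{0,1} = 2
g(5) = mex{1} = 0
g(6) = mex{1,2} = 0
g(7) = mex{0,2} = 1
g(8) = mex{0} = 1
g(9) = mex{0,1} = 2
g(10) = mex{1} = 0
g(11) = mex{1,2} = 0
g(12) = mex{0,2} = 1
g(13) = mex{0} = 1
So g(13) = 1.
For pile B, compute g(0), g(1), … with moves {2, 5, 7}:
g(0) = mex{} = 0
g(1) = mex{} = 0
g(2) = mex{0} = 1
g(3) = mex{0} = 1
g(4) = mex{1} = 0
g(5) = mex{0,1} = 2
g(6) = mex{0} = 1
g(7) = mex{0,1,2} = 3
g(8) = mex{0,1} = 2
g(9) = mex{0,1,3} = 2
g(10) = mex{1,2} = 0
So g(10) = 0.
Build the Grundy sequence for pile C with g(k) = mex{g(k−s) : s ∈ {3, 6}, s ≤ k}:
k:     0  1  2  3  4  5  6  7  8
g(k):  0  0  0  1  1  1  2  2  2
So g(8) = 2.
By the Sprague-Grundy theorem, the Grundy value of a sum of independent games is the XOR of the component values.
Combined value = 1 ⊕ 0 ⊕ 2 = 3.

3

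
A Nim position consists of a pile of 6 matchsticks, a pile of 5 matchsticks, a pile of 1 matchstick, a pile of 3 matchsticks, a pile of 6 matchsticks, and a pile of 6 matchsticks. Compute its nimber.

Nim-sum: 6 ^ 5 ^ 1 ^ 3 ^ 6 ^ 6 = 1.

1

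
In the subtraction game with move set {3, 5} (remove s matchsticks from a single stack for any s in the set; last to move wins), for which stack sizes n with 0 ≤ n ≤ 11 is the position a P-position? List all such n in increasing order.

0, 1, 2, 8, 9, 10

Build the Grundy sequence with g(k) = mex{g(k−s) : s ∈ {3, 5}, s ≤ k}:
k:     0  1  2  3  4  5  6  7  8  9 10 11
g(k):  0  0  0  1  1  1  2  2  0  0  0  1
The P-positions (g = 0) in 0..11 are 0, 1, 2, 8, 9, 10.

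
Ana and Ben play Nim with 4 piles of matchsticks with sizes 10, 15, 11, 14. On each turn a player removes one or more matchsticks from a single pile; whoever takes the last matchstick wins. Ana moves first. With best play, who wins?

Ben wins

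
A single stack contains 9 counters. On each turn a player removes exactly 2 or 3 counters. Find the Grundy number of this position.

2

Grundy values for subtraction set {2, 3}:
k:     0  1  2  3  4  5  6  7  8  9
g(k):  0  0  1  1  2  0  0  1  1  2
So g(9) = 2.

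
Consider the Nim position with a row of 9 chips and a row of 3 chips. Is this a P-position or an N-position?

N-position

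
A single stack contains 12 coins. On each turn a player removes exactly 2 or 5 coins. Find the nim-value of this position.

2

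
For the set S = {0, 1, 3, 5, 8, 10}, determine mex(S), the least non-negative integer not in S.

The values 0, 1 are all present; 2 is the first non-negative integer missing from the set.

2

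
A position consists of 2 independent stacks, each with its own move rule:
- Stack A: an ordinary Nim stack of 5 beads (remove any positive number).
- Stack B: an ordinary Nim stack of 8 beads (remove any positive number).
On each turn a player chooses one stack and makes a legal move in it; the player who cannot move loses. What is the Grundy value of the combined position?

13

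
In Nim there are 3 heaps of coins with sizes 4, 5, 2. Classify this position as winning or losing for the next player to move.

Nim-sum: 4 ⊕ 5 ⊕ 2 = 3.
The nim-sum is 3 ≠ 0, so this is an N-position: the player to move can win.

Winning position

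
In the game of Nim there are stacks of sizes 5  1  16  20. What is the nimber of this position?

Write each in binary and XOR column by column:
  00101  (5)
  00001  (1)
  10000  (16)
  10100  (20)
  -----
  00000  (0)

0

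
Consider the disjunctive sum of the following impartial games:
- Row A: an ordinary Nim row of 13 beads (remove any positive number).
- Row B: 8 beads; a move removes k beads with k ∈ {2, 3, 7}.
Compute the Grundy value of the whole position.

12

Row A is a plain Nim row of size 13, so its Grundy value is 13.
Grundy values for row B (subtraction set {2, 3, 7}):
g(0) = mex{} = 0
g(1) = mex{} = 0
g(2) = mex{0} = 1
g(3) = mex{0} = 1
g(4) = mex{0,1} = 2
g(5) = mex{1} = 0
g(6) = mex{1,2} = 0
g(7) = mex{0,2} = 1
g(8) = mex{0} = 1
So g(8) = 1.
By the Sprague-Grundy theorem, the Grundy value of a sum of independent games is the XOR of the component values.
Combined value = 13 ⊕ 1 = 12.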